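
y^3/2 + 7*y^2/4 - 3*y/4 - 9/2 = (y/2 + 1)*(y - 3/2)*(y + 3)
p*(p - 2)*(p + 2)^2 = p^4 + 2*p^3 - 4*p^2 - 8*p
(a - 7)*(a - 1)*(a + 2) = a^3 - 6*a^2 - 9*a + 14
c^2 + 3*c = c*(c + 3)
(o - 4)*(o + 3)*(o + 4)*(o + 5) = o^4 + 8*o^3 - o^2 - 128*o - 240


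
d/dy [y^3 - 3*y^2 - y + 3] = 3*y^2 - 6*y - 1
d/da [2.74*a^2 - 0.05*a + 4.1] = 5.48*a - 0.05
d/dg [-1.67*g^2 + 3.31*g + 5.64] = 3.31 - 3.34*g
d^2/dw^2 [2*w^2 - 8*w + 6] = 4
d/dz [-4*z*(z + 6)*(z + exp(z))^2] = 4*(z + exp(z))*(-2*z*(z + 6)*(exp(z) + 1) - z*(z + exp(z)) + (-z - 6)*(z + exp(z)))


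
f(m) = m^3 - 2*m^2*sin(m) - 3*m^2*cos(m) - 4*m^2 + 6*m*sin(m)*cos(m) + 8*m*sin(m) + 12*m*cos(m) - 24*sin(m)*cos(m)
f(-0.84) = 8.93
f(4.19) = 6.40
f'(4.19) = 34.04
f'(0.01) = -11.86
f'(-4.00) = 193.13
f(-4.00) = -89.94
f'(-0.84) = -2.58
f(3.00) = -16.22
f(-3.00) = -0.57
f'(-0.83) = -2.88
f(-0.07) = 0.87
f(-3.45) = -17.88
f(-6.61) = -598.45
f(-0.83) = 8.91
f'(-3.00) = 11.68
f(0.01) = -0.12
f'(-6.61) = -30.92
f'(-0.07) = -12.84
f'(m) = 3*m^2*sin(m) - 2*m^2*cos(m) + 3*m^2 - 6*m*sin(m)^2 - 16*m*sin(m) + 6*m*cos(m)^2 + 2*m*cos(m) - 8*m + 24*sin(m)^2 + 6*sin(m)*cos(m) + 8*sin(m) - 24*cos(m)^2 + 12*cos(m)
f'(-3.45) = 72.95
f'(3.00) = -5.43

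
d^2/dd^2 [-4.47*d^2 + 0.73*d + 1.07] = -8.94000000000000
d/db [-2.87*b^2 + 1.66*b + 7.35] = 1.66 - 5.74*b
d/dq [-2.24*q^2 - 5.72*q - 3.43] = -4.48*q - 5.72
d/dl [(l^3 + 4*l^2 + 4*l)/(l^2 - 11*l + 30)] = (l^4 - 22*l^3 + 42*l^2 + 240*l + 120)/(l^4 - 22*l^3 + 181*l^2 - 660*l + 900)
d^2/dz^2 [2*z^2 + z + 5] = 4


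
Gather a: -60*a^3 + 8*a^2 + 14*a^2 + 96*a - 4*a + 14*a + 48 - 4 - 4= -60*a^3 + 22*a^2 + 106*a + 40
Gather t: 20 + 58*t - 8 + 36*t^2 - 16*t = 36*t^2 + 42*t + 12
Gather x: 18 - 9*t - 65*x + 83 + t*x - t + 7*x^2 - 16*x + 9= -10*t + 7*x^2 + x*(t - 81) + 110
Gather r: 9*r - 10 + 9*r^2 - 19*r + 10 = 9*r^2 - 10*r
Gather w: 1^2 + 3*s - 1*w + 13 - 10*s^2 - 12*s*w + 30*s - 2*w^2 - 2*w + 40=-10*s^2 + 33*s - 2*w^2 + w*(-12*s - 3) + 54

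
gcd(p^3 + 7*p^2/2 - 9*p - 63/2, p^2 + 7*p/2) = p + 7/2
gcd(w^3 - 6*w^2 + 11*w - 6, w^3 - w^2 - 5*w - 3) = w - 3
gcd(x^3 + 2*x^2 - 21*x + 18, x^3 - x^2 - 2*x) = 1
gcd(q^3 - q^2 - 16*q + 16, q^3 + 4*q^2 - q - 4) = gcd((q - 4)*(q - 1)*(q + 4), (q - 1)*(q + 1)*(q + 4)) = q^2 + 3*q - 4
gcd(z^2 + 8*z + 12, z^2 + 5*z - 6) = z + 6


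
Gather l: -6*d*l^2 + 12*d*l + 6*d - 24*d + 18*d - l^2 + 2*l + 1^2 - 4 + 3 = l^2*(-6*d - 1) + l*(12*d + 2)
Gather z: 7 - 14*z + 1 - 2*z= 8 - 16*z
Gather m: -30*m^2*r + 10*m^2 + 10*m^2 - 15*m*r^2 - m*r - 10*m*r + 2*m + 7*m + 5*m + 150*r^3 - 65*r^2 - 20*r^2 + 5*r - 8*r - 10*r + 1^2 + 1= m^2*(20 - 30*r) + m*(-15*r^2 - 11*r + 14) + 150*r^3 - 85*r^2 - 13*r + 2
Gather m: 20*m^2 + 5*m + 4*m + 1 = 20*m^2 + 9*m + 1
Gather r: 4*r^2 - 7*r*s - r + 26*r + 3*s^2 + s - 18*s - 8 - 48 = 4*r^2 + r*(25 - 7*s) + 3*s^2 - 17*s - 56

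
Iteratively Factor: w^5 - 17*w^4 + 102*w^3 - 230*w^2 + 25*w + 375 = (w - 5)*(w^4 - 12*w^3 + 42*w^2 - 20*w - 75) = (w - 5)^2*(w^3 - 7*w^2 + 7*w + 15) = (w - 5)^2*(w + 1)*(w^2 - 8*w + 15) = (w - 5)^3*(w + 1)*(w - 3)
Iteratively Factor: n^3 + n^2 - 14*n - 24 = (n + 3)*(n^2 - 2*n - 8) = (n + 2)*(n + 3)*(n - 4)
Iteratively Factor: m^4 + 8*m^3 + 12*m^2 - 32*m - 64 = (m + 4)*(m^3 + 4*m^2 - 4*m - 16) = (m - 2)*(m + 4)*(m^2 + 6*m + 8) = (m - 2)*(m + 4)^2*(m + 2)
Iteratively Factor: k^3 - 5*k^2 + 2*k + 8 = (k + 1)*(k^2 - 6*k + 8) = (k - 4)*(k + 1)*(k - 2)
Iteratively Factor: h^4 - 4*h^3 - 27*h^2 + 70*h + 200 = (h - 5)*(h^3 + h^2 - 22*h - 40) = (h - 5)*(h + 2)*(h^2 - h - 20) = (h - 5)^2*(h + 2)*(h + 4)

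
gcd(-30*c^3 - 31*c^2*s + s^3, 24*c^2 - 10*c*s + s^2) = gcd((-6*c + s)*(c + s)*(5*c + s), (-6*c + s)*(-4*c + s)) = -6*c + s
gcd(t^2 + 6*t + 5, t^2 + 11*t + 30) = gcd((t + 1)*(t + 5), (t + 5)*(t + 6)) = t + 5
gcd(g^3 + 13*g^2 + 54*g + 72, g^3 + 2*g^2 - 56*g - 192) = g^2 + 10*g + 24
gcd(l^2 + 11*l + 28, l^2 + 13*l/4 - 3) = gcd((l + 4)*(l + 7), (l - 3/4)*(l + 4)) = l + 4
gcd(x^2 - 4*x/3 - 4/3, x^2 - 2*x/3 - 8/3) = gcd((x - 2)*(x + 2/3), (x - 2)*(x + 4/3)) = x - 2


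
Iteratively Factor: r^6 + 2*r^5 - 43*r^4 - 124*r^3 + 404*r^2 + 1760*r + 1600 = (r + 4)*(r^5 - 2*r^4 - 35*r^3 + 16*r^2 + 340*r + 400) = (r + 2)*(r + 4)*(r^4 - 4*r^3 - 27*r^2 + 70*r + 200) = (r - 5)*(r + 2)*(r + 4)*(r^3 + r^2 - 22*r - 40) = (r - 5)^2*(r + 2)*(r + 4)*(r^2 + 6*r + 8) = (r - 5)^2*(r + 2)^2*(r + 4)*(r + 4)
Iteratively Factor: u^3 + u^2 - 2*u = (u)*(u^2 + u - 2) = u*(u - 1)*(u + 2)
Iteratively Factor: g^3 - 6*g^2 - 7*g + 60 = (g + 3)*(g^2 - 9*g + 20) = (g - 5)*(g + 3)*(g - 4)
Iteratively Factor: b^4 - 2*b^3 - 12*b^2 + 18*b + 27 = (b - 3)*(b^3 + b^2 - 9*b - 9) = (b - 3)^2*(b^2 + 4*b + 3) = (b - 3)^2*(b + 3)*(b + 1)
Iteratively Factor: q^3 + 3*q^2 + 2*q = (q + 1)*(q^2 + 2*q) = (q + 1)*(q + 2)*(q)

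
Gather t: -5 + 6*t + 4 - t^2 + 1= -t^2 + 6*t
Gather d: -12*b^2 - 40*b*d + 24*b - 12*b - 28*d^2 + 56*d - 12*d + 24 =-12*b^2 + 12*b - 28*d^2 + d*(44 - 40*b) + 24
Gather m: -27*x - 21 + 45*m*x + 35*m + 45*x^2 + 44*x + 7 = m*(45*x + 35) + 45*x^2 + 17*x - 14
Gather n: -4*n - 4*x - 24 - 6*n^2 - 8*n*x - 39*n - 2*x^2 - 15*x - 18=-6*n^2 + n*(-8*x - 43) - 2*x^2 - 19*x - 42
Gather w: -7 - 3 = -10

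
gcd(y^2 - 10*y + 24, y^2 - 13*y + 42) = y - 6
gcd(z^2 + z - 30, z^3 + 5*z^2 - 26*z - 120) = z^2 + z - 30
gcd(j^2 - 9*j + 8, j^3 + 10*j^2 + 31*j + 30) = 1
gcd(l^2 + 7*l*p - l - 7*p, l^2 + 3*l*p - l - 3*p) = l - 1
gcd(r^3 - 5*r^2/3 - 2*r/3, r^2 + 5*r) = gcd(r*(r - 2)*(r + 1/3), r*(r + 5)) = r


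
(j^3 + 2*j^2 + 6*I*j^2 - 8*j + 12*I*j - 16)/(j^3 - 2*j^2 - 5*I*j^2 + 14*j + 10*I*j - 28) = (j^2 + j*(2 + 4*I) + 8*I)/(j^2 + j*(-2 - 7*I) + 14*I)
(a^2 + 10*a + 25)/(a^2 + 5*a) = (a + 5)/a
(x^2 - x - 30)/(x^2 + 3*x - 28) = (x^2 - x - 30)/(x^2 + 3*x - 28)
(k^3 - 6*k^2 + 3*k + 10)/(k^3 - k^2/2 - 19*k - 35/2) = 2*(k - 2)/(2*k + 7)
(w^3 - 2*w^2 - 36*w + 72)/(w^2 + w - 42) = (w^2 + 4*w - 12)/(w + 7)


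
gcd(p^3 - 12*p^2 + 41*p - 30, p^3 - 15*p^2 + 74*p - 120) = p^2 - 11*p + 30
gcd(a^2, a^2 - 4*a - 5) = 1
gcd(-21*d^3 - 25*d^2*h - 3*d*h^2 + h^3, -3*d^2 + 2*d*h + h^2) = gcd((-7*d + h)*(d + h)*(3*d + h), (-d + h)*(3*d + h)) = 3*d + h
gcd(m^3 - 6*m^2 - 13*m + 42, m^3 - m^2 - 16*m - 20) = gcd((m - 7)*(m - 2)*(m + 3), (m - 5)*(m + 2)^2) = 1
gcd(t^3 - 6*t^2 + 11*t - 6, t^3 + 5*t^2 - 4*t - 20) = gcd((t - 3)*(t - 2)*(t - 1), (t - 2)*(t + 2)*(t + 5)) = t - 2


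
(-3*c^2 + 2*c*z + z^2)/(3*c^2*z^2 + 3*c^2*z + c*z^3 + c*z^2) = (-c + z)/(c*z*(z + 1))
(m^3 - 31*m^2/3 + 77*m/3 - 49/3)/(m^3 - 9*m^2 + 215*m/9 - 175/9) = 3*(m^2 - 8*m + 7)/(3*m^2 - 20*m + 25)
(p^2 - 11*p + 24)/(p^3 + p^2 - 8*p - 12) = (p - 8)/(p^2 + 4*p + 4)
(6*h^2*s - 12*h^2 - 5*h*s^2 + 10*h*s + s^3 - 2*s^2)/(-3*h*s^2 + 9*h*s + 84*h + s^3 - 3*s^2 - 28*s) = (-2*h*s + 4*h + s^2 - 2*s)/(s^2 - 3*s - 28)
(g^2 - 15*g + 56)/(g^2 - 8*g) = (g - 7)/g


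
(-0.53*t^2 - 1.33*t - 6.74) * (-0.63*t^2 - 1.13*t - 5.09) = 0.3339*t^4 + 1.4368*t^3 + 8.4468*t^2 + 14.3859*t + 34.3066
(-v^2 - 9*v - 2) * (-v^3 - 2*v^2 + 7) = v^5 + 11*v^4 + 20*v^3 - 3*v^2 - 63*v - 14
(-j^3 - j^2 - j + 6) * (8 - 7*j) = 7*j^4 - j^3 - j^2 - 50*j + 48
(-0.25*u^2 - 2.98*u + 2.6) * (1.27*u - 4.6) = -0.3175*u^3 - 2.6346*u^2 + 17.01*u - 11.96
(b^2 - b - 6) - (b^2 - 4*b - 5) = 3*b - 1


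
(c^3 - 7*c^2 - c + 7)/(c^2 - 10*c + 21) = (c^2 - 1)/(c - 3)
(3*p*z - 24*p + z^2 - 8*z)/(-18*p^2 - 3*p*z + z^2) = (z - 8)/(-6*p + z)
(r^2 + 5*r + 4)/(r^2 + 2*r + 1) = (r + 4)/(r + 1)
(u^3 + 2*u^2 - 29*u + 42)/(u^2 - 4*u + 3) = (u^2 + 5*u - 14)/(u - 1)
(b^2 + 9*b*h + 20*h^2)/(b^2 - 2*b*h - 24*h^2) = (b + 5*h)/(b - 6*h)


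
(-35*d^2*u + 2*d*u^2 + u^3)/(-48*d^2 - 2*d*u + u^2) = u*(35*d^2 - 2*d*u - u^2)/(48*d^2 + 2*d*u - u^2)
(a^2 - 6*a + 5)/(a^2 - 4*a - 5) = (a - 1)/(a + 1)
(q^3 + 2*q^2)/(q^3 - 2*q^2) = (q + 2)/(q - 2)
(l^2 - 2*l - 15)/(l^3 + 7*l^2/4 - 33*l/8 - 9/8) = 8*(l - 5)/(8*l^2 - 10*l - 3)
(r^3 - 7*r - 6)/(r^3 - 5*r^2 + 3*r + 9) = (r + 2)/(r - 3)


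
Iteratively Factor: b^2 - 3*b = (b)*(b - 3)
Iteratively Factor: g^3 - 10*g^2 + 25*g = (g - 5)*(g^2 - 5*g) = (g - 5)^2*(g)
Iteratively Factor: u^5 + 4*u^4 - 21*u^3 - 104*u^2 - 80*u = (u)*(u^4 + 4*u^3 - 21*u^2 - 104*u - 80) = u*(u + 1)*(u^3 + 3*u^2 - 24*u - 80) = u*(u - 5)*(u + 1)*(u^2 + 8*u + 16) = u*(u - 5)*(u + 1)*(u + 4)*(u + 4)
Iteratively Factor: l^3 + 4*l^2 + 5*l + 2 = (l + 2)*(l^2 + 2*l + 1) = (l + 1)*(l + 2)*(l + 1)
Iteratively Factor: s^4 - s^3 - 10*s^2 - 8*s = (s + 2)*(s^3 - 3*s^2 - 4*s) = s*(s + 2)*(s^2 - 3*s - 4) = s*(s - 4)*(s + 2)*(s + 1)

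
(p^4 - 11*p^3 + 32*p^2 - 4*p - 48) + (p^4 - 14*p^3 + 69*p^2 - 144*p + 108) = 2*p^4 - 25*p^3 + 101*p^2 - 148*p + 60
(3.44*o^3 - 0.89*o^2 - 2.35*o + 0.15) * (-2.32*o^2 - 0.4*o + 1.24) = -7.9808*o^5 + 0.6888*o^4 + 10.0736*o^3 - 0.5116*o^2 - 2.974*o + 0.186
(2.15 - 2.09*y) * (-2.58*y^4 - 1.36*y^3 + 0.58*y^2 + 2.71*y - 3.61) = 5.3922*y^5 - 2.7046*y^4 - 4.1362*y^3 - 4.4169*y^2 + 13.3714*y - 7.7615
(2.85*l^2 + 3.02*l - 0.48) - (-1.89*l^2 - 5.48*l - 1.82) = 4.74*l^2 + 8.5*l + 1.34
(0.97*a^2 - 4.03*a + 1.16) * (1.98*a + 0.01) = 1.9206*a^3 - 7.9697*a^2 + 2.2565*a + 0.0116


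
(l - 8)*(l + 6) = l^2 - 2*l - 48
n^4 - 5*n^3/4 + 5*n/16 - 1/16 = (n - 1)*(n - 1/2)*(n - 1/4)*(n + 1/2)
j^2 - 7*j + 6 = (j - 6)*(j - 1)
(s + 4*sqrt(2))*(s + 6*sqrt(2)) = s^2 + 10*sqrt(2)*s + 48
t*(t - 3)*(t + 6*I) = t^3 - 3*t^2 + 6*I*t^2 - 18*I*t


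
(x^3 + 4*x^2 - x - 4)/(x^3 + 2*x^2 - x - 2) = (x + 4)/(x + 2)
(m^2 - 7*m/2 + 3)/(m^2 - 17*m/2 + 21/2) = (m - 2)/(m - 7)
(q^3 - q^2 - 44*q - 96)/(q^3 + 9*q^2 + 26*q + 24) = (q - 8)/(q + 2)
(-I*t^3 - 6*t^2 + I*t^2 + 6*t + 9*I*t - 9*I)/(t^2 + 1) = (-I*t^3 + t^2*(-6 + I) + t*(6 + 9*I) - 9*I)/(t^2 + 1)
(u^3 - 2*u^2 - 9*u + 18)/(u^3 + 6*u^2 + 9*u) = (u^2 - 5*u + 6)/(u*(u + 3))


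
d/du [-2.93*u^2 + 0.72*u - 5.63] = 0.72 - 5.86*u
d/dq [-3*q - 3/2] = -3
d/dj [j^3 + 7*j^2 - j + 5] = 3*j^2 + 14*j - 1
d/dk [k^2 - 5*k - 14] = 2*k - 5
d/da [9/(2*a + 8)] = -9/(2*(a + 4)^2)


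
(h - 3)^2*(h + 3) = h^3 - 3*h^2 - 9*h + 27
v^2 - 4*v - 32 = (v - 8)*(v + 4)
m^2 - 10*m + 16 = (m - 8)*(m - 2)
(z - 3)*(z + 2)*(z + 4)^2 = z^4 + 7*z^3 + 2*z^2 - 64*z - 96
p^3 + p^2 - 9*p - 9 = (p - 3)*(p + 1)*(p + 3)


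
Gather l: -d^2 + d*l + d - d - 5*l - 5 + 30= -d^2 + l*(d - 5) + 25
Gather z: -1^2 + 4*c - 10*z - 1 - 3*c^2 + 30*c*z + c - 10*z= -3*c^2 + 5*c + z*(30*c - 20) - 2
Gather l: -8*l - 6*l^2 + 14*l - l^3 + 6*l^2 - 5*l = -l^3 + l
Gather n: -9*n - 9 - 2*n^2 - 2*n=-2*n^2 - 11*n - 9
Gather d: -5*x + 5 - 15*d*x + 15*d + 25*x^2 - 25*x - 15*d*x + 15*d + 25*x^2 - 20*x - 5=d*(30 - 30*x) + 50*x^2 - 50*x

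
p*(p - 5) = p^2 - 5*p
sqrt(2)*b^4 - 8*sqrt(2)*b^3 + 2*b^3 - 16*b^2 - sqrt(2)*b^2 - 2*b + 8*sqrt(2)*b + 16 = (b - 8)*(b - 1)*(b + sqrt(2))*(sqrt(2)*b + sqrt(2))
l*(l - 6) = l^2 - 6*l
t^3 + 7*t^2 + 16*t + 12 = (t + 2)^2*(t + 3)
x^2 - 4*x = x*(x - 4)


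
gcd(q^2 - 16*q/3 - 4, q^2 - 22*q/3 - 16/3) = q + 2/3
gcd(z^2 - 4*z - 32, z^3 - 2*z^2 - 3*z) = 1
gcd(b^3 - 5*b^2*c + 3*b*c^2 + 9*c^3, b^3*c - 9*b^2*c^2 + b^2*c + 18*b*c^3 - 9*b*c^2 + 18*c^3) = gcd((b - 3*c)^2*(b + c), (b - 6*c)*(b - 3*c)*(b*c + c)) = b - 3*c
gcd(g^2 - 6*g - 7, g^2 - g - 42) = g - 7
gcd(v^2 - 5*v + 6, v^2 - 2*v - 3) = v - 3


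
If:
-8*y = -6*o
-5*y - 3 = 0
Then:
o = -4/5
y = -3/5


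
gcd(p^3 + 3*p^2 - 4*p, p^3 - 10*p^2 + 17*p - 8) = p - 1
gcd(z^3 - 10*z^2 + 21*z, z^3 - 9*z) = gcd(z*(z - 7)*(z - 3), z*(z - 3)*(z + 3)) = z^2 - 3*z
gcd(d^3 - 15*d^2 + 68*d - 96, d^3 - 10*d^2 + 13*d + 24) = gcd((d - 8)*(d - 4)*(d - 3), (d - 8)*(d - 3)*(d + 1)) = d^2 - 11*d + 24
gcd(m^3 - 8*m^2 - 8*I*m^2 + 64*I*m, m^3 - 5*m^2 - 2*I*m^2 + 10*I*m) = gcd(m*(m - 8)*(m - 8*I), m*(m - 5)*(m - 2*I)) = m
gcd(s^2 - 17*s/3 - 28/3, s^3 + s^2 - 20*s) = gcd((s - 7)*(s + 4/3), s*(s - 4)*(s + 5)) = 1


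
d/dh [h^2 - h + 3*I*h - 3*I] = 2*h - 1 + 3*I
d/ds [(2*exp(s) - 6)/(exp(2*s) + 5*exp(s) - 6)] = 2*(-(exp(s) - 3)*(2*exp(s) + 5) + exp(2*s) + 5*exp(s) - 6)*exp(s)/(exp(2*s) + 5*exp(s) - 6)^2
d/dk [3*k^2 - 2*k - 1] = 6*k - 2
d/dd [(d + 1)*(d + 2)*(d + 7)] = 3*d^2 + 20*d + 23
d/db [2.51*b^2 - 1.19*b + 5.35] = 5.02*b - 1.19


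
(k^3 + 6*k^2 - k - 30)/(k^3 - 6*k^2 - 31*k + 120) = (k^2 + k - 6)/(k^2 - 11*k + 24)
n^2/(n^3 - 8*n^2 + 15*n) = n/(n^2 - 8*n + 15)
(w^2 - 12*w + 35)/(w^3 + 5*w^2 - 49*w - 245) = (w - 5)/(w^2 + 12*w + 35)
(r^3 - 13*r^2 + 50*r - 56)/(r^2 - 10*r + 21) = (r^2 - 6*r + 8)/(r - 3)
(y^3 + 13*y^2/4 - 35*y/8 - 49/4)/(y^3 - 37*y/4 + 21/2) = (4*y + 7)/(2*(2*y - 3))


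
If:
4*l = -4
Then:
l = -1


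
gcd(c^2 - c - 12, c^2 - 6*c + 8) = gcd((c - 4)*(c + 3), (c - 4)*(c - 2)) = c - 4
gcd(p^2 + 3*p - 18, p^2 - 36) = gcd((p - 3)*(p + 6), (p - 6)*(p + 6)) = p + 6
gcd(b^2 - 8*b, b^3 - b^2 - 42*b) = b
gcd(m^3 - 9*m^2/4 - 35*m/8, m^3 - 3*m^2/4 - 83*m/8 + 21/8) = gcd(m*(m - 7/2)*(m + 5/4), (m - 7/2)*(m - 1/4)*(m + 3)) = m - 7/2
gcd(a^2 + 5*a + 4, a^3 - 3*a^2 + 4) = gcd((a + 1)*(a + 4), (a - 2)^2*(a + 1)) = a + 1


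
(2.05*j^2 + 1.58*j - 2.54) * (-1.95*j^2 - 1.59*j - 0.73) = -3.9975*j^4 - 6.3405*j^3 + 0.9443*j^2 + 2.8852*j + 1.8542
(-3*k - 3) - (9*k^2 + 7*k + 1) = -9*k^2 - 10*k - 4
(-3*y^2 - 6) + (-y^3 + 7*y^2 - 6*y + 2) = -y^3 + 4*y^2 - 6*y - 4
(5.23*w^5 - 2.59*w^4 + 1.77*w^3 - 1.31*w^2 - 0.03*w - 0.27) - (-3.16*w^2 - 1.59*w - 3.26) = 5.23*w^5 - 2.59*w^4 + 1.77*w^3 + 1.85*w^2 + 1.56*w + 2.99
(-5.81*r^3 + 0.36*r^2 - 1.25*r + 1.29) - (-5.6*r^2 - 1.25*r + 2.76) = -5.81*r^3 + 5.96*r^2 - 1.47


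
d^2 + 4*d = d*(d + 4)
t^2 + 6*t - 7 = (t - 1)*(t + 7)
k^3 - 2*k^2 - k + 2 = (k - 2)*(k - 1)*(k + 1)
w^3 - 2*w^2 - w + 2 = (w - 2)*(w - 1)*(w + 1)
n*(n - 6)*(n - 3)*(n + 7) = n^4 - 2*n^3 - 45*n^2 + 126*n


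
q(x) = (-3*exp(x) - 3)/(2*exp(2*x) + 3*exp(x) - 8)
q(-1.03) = 0.61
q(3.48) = -0.05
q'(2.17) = 0.18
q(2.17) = -0.17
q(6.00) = 0.00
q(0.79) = -1.16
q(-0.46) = 0.92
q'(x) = (-3*exp(x) - 3)*(-4*exp(2*x) - 3*exp(x))/(2*exp(2*x) + 3*exp(x) - 8)^2 - 3*exp(x)/(2*exp(2*x) + 3*exp(x) - 8)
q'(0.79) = 2.82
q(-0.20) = 1.30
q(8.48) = -0.00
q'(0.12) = 14.18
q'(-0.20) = 2.17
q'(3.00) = 0.07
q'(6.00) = 0.00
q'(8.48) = 0.00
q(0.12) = 3.08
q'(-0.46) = 0.96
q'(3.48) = 0.05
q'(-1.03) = 0.30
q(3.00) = -0.07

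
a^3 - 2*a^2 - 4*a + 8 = (a - 2)^2*(a + 2)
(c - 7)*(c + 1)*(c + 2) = c^3 - 4*c^2 - 19*c - 14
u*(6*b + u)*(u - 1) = 6*b*u^2 - 6*b*u + u^3 - u^2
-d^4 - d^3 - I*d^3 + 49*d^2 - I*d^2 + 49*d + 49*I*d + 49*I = (d - 7)*(d + 7)*(-I*d + 1)*(-I*d - I)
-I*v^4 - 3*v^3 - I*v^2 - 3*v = v*(v - 3*I)*(v - I)*(-I*v + 1)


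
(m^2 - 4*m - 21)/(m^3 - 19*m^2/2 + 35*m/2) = 2*(m + 3)/(m*(2*m - 5))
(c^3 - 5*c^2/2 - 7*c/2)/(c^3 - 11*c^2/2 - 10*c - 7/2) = c*(2*c - 7)/(2*c^2 - 13*c - 7)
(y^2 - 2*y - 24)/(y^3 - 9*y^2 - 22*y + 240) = (y + 4)/(y^2 - 3*y - 40)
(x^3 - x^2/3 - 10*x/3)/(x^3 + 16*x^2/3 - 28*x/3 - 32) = x*(3*x^2 - x - 10)/(3*x^3 + 16*x^2 - 28*x - 96)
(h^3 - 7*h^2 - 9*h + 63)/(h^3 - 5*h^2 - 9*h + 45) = (h - 7)/(h - 5)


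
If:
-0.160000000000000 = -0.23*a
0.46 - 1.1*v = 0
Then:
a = 0.70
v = 0.42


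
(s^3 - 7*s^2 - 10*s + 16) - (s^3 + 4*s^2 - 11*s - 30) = -11*s^2 + s + 46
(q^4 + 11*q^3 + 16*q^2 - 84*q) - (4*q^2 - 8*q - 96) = q^4 + 11*q^3 + 12*q^2 - 76*q + 96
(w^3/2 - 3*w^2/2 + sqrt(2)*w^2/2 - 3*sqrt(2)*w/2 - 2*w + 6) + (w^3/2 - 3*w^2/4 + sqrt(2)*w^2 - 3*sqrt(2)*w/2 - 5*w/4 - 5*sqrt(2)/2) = w^3 - 9*w^2/4 + 3*sqrt(2)*w^2/2 - 3*sqrt(2)*w - 13*w/4 - 5*sqrt(2)/2 + 6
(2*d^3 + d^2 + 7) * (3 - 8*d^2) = -16*d^5 - 8*d^4 + 6*d^3 - 53*d^2 + 21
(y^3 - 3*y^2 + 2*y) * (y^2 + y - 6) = y^5 - 2*y^4 - 7*y^3 + 20*y^2 - 12*y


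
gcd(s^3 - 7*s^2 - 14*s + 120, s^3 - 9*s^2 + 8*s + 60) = s^2 - 11*s + 30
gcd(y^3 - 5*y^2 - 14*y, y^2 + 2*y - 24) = 1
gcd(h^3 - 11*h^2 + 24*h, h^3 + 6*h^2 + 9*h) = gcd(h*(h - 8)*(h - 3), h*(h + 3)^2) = h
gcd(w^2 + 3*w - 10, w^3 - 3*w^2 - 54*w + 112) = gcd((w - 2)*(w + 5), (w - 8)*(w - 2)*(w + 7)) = w - 2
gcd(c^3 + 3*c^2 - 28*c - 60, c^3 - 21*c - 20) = c - 5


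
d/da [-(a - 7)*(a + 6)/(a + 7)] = (-a^2 - 14*a - 35)/(a^2 + 14*a + 49)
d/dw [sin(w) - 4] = cos(w)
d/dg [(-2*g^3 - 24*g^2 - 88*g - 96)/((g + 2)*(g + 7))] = 2*(-g^2 - 14*g - 46)/(g^2 + 14*g + 49)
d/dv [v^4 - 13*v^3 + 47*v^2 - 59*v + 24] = 4*v^3 - 39*v^2 + 94*v - 59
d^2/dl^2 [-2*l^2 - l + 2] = -4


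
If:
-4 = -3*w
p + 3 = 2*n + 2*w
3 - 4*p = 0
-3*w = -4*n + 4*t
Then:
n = 13/24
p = 3/4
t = -11/24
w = 4/3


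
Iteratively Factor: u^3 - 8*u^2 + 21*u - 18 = (u - 3)*(u^2 - 5*u + 6) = (u - 3)^2*(u - 2)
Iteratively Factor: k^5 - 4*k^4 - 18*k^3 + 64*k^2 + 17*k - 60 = (k + 1)*(k^4 - 5*k^3 - 13*k^2 + 77*k - 60) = (k - 5)*(k + 1)*(k^3 - 13*k + 12) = (k - 5)*(k - 1)*(k + 1)*(k^2 + k - 12) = (k - 5)*(k - 1)*(k + 1)*(k + 4)*(k - 3)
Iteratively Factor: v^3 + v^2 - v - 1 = (v + 1)*(v^2 - 1) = (v + 1)^2*(v - 1)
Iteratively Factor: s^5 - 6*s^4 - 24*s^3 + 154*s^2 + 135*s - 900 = (s + 4)*(s^4 - 10*s^3 + 16*s^2 + 90*s - 225) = (s - 5)*(s + 4)*(s^3 - 5*s^2 - 9*s + 45) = (s - 5)^2*(s + 4)*(s^2 - 9) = (s - 5)^2*(s + 3)*(s + 4)*(s - 3)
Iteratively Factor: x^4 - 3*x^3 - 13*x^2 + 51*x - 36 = (x + 4)*(x^3 - 7*x^2 + 15*x - 9) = (x - 1)*(x + 4)*(x^2 - 6*x + 9) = (x - 3)*(x - 1)*(x + 4)*(x - 3)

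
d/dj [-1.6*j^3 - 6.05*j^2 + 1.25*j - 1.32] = -4.8*j^2 - 12.1*j + 1.25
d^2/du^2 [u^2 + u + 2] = 2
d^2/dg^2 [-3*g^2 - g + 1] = -6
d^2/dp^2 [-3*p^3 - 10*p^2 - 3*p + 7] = -18*p - 20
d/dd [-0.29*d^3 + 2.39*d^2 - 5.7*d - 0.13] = -0.87*d^2 + 4.78*d - 5.7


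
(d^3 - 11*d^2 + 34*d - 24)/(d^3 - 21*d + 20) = (d - 6)/(d + 5)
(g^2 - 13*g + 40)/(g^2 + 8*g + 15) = (g^2 - 13*g + 40)/(g^2 + 8*g + 15)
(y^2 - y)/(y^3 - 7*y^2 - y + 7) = y/(y^2 - 6*y - 7)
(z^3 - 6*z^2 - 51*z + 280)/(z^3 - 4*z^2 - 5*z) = (z^2 - z - 56)/(z*(z + 1))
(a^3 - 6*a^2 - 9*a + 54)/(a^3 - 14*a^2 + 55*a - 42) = (a^2 - 9)/(a^2 - 8*a + 7)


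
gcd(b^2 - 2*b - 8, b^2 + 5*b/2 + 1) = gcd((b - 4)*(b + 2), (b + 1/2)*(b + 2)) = b + 2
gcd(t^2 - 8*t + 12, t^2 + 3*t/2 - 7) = t - 2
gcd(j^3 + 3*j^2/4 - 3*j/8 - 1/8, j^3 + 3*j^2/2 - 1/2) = j^2 + j/2 - 1/2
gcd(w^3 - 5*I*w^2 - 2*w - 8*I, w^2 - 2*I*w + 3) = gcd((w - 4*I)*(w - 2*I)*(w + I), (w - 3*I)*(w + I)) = w + I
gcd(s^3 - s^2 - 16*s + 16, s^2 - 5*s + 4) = s^2 - 5*s + 4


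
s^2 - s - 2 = (s - 2)*(s + 1)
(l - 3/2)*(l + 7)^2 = l^3 + 25*l^2/2 + 28*l - 147/2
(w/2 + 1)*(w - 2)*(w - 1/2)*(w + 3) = w^4/2 + 5*w^3/4 - 11*w^2/4 - 5*w + 3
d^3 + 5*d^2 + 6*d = d*(d + 2)*(d + 3)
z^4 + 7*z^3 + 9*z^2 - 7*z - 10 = (z - 1)*(z + 1)*(z + 2)*(z + 5)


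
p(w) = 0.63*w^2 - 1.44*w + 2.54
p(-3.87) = 17.55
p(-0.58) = 3.59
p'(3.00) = 2.34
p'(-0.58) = -2.17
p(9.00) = 40.61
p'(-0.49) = -2.06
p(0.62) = 1.89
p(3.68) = 5.77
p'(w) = 1.26*w - 1.44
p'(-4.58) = -7.21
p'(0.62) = -0.66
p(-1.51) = 6.15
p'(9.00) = 9.90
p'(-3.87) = -6.32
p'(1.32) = 0.22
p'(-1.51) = -3.34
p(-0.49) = 3.40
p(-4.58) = 22.35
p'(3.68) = 3.20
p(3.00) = 3.89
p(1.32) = 1.74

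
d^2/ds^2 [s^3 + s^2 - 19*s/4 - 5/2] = 6*s + 2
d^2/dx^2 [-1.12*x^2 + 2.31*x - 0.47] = -2.24000000000000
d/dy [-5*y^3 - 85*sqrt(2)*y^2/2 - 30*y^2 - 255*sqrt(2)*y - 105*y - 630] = -15*y^2 - 85*sqrt(2)*y - 60*y - 255*sqrt(2) - 105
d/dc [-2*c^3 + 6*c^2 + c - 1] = -6*c^2 + 12*c + 1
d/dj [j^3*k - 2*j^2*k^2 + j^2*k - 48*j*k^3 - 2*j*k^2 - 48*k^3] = k*(3*j^2 - 4*j*k + 2*j - 48*k^2 - 2*k)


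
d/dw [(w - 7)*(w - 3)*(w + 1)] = 3*w^2 - 18*w + 11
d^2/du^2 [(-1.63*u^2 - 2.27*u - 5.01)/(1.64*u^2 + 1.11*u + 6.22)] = (-6.27627999999999*u^3 + 18.914448*u^2 + 84.213672*u - 4.912742)/(4.410944*u^6 + 8.956368*u^5 + 56.249868*u^4 + 69.304959*u^3 + 213.337914*u^2 + 128.832372*u + 240.641848)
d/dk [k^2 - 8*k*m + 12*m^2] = 2*k - 8*m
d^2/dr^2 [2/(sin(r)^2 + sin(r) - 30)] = 2*(-4*sin(r)^4 - 3*sin(r)^3 - 115*sin(r)^2 - 24*sin(r) + 62)/(sin(r)^2 + sin(r) - 30)^3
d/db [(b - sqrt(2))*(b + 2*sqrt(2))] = 2*b + sqrt(2)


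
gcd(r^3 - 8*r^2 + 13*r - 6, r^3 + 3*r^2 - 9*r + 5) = r^2 - 2*r + 1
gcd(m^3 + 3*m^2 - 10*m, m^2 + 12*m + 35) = m + 5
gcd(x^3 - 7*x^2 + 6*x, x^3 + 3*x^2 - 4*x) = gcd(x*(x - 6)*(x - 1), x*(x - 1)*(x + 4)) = x^2 - x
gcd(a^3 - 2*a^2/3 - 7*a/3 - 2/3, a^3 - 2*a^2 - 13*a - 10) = a + 1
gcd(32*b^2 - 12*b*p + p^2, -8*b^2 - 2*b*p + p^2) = -4*b + p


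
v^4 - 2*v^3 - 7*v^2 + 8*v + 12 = (v - 3)*(v - 2)*(v + 1)*(v + 2)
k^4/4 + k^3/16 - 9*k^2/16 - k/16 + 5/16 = (k/4 + 1/4)*(k - 1)^2*(k + 5/4)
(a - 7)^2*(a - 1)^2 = a^4 - 16*a^3 + 78*a^2 - 112*a + 49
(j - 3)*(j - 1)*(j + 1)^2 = j^4 - 2*j^3 - 4*j^2 + 2*j + 3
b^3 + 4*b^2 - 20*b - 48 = (b - 4)*(b + 2)*(b + 6)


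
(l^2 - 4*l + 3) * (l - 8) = l^3 - 12*l^2 + 35*l - 24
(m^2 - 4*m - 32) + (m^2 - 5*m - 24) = 2*m^2 - 9*m - 56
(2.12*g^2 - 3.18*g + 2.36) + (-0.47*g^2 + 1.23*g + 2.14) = 1.65*g^2 - 1.95*g + 4.5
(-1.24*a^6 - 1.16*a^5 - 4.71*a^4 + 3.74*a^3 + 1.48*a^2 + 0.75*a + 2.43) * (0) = 0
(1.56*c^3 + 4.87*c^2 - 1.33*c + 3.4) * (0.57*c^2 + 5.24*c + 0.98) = 0.8892*c^5 + 10.9503*c^4 + 26.2895*c^3 - 0.258600000000001*c^2 + 16.5126*c + 3.332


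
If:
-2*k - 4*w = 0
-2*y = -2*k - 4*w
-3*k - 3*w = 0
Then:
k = 0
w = 0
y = 0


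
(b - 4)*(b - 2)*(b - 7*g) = b^3 - 7*b^2*g - 6*b^2 + 42*b*g + 8*b - 56*g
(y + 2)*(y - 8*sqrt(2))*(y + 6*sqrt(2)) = y^3 - 2*sqrt(2)*y^2 + 2*y^2 - 96*y - 4*sqrt(2)*y - 192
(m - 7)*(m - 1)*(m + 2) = m^3 - 6*m^2 - 9*m + 14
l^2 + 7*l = l*(l + 7)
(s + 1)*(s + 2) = s^2 + 3*s + 2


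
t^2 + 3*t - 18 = (t - 3)*(t + 6)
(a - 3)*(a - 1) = a^2 - 4*a + 3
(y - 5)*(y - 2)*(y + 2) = y^3 - 5*y^2 - 4*y + 20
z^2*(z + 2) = z^3 + 2*z^2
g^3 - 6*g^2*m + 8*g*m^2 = g*(g - 4*m)*(g - 2*m)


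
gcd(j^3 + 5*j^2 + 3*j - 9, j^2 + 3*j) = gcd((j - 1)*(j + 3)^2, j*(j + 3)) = j + 3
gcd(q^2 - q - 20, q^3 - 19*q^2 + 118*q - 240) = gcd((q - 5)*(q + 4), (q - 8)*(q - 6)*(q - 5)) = q - 5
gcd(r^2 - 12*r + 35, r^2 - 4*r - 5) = r - 5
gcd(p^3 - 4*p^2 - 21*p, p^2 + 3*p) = p^2 + 3*p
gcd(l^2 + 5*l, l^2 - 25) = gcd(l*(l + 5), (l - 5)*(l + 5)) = l + 5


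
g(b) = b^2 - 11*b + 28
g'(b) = 2*b - 11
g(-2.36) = 59.53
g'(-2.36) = -15.72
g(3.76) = 0.78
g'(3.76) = -3.48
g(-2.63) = 63.85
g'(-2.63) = -16.26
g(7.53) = 1.87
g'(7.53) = 4.06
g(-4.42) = 96.16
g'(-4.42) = -19.84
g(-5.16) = 111.39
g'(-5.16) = -21.32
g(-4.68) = 101.38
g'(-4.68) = -20.36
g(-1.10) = 41.31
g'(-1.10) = -13.20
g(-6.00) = 130.00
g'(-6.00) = -23.00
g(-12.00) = 304.00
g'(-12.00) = -35.00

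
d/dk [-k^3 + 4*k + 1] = 4 - 3*k^2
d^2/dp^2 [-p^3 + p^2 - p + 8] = 2 - 6*p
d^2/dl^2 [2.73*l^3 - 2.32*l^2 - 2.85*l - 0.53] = 16.38*l - 4.64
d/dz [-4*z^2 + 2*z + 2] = 2 - 8*z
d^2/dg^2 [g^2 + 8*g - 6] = 2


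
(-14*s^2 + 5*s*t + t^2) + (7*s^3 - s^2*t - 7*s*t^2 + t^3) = 7*s^3 - s^2*t - 14*s^2 - 7*s*t^2 + 5*s*t + t^3 + t^2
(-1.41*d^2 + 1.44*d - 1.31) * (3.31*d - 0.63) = -4.6671*d^3 + 5.6547*d^2 - 5.2433*d + 0.8253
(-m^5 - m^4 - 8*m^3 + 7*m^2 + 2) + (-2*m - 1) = -m^5 - m^4 - 8*m^3 + 7*m^2 - 2*m + 1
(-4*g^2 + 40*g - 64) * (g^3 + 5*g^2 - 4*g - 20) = -4*g^5 + 20*g^4 + 152*g^3 - 400*g^2 - 544*g + 1280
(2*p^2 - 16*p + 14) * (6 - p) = -2*p^3 + 28*p^2 - 110*p + 84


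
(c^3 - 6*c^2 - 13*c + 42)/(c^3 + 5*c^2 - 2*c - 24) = (c - 7)/(c + 4)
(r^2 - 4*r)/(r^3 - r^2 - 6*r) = (4 - r)/(-r^2 + r + 6)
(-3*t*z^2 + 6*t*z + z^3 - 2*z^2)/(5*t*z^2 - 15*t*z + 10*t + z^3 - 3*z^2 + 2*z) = z*(-3*t + z)/(5*t*z - 5*t + z^2 - z)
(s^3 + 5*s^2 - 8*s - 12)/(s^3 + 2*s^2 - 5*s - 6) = (s + 6)/(s + 3)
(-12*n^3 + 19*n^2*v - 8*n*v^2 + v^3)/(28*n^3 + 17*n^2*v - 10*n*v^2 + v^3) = (3*n^2 - 4*n*v + v^2)/(-7*n^2 - 6*n*v + v^2)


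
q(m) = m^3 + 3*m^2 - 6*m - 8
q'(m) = 3*m^2 + 6*m - 6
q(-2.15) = 8.83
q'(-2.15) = -5.03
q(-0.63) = -3.28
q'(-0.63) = -8.59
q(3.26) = 38.97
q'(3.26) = 45.44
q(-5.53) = -52.19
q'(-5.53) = 52.56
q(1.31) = -8.46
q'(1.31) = 7.01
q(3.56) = 53.78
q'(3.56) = 53.38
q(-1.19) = 1.70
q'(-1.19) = -8.89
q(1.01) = -9.97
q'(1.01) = 3.12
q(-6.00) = -80.00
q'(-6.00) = 66.00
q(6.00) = 280.00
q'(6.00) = 138.00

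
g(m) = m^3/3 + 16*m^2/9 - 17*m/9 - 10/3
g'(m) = m^2 + 32*m/9 - 17/9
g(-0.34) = -2.50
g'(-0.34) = -2.98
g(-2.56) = 7.56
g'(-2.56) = -4.44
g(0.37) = -3.77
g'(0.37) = -0.44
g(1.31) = -2.01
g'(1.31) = 4.48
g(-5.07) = 8.50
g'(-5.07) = 5.79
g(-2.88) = 8.89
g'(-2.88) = -3.83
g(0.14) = -3.56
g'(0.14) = -1.37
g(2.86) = 13.60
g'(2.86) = 16.46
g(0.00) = -3.33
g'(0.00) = -1.89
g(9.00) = 366.67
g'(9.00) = 111.11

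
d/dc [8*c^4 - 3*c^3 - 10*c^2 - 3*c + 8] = 32*c^3 - 9*c^2 - 20*c - 3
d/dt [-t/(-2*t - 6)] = 3/(2*(t + 3)^2)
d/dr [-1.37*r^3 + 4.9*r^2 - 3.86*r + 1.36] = -4.11*r^2 + 9.8*r - 3.86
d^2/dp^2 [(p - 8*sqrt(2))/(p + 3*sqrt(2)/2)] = -152*sqrt(2)/(2*p + 3*sqrt(2))^3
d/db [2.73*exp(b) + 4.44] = 2.73*exp(b)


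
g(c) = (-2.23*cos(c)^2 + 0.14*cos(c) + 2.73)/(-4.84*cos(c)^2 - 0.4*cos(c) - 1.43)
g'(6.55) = -0.22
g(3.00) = -0.07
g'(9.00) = 0.44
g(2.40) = -0.38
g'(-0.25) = 0.21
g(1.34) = -1.49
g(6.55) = -0.13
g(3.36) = -0.08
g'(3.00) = 0.13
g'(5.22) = 1.96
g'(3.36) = -0.20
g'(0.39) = -0.35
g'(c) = (-9.68*sin(c)*cos(c) - 0.4*sin(c))*(-2.23*cos(c)^2 + 0.14*cos(c) + 2.73)/(-4.84*cos(c)^2 - 0.4*cos(c) - 1.43)^2 + (4.46*sin(c)*cos(c) - 0.14*sin(c))/(-4.84*cos(c)^2 - 0.4*cos(c) - 1.43) = (1.5696*sin(c)^2 - 32.8042*cos(c) - 2.4614)*sin(c)/(23.4256*cos(c)^4 + 3.872*cos(c)^3 + 14.0024*cos(c)^2 + 1.144*cos(c) + 2.0449)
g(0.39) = -0.16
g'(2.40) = 1.07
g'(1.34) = -2.62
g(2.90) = -0.09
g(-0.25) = -0.12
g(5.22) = -0.82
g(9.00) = -0.15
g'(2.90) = 0.22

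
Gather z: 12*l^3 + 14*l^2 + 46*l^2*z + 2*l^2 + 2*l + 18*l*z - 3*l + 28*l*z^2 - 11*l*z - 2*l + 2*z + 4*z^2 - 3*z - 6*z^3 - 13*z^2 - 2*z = 12*l^3 + 16*l^2 - 3*l - 6*z^3 + z^2*(28*l - 9) + z*(46*l^2 + 7*l - 3)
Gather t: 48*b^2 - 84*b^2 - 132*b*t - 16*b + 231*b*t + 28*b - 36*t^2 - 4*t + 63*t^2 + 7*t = -36*b^2 + 12*b + 27*t^2 + t*(99*b + 3)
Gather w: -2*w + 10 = 10 - 2*w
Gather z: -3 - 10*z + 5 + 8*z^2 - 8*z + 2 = 8*z^2 - 18*z + 4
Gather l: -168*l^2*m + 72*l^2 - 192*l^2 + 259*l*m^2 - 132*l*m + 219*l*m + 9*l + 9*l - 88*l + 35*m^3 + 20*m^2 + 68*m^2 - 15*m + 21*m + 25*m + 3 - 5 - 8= l^2*(-168*m - 120) + l*(259*m^2 + 87*m - 70) + 35*m^3 + 88*m^2 + 31*m - 10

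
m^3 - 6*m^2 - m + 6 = (m - 6)*(m - 1)*(m + 1)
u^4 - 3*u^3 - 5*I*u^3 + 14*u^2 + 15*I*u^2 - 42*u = u*(u - 3)*(u - 7*I)*(u + 2*I)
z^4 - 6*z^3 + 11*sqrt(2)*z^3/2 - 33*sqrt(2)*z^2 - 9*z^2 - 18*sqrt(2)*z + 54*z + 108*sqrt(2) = (z - 6)*(z - 3*sqrt(2)/2)*(z + sqrt(2))*(z + 6*sqrt(2))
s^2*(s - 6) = s^3 - 6*s^2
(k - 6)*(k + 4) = k^2 - 2*k - 24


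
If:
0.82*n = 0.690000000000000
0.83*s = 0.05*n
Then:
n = 0.84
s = 0.05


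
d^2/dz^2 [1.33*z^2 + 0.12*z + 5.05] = 2.66000000000000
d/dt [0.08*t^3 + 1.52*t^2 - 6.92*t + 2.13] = 0.24*t^2 + 3.04*t - 6.92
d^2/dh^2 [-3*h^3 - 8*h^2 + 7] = -18*h - 16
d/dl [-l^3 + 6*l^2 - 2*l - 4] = -3*l^2 + 12*l - 2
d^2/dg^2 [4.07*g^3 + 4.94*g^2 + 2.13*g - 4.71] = 24.42*g + 9.88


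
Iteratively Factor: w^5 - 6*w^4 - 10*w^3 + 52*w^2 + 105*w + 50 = (w - 5)*(w^4 - w^3 - 15*w^2 - 23*w - 10) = (w - 5)*(w + 1)*(w^3 - 2*w^2 - 13*w - 10) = (w - 5)*(w + 1)^2*(w^2 - 3*w - 10) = (w - 5)*(w + 1)^2*(w + 2)*(w - 5)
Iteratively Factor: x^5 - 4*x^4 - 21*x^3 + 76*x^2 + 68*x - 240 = (x - 5)*(x^4 + x^3 - 16*x^2 - 4*x + 48) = (x - 5)*(x + 4)*(x^3 - 3*x^2 - 4*x + 12) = (x - 5)*(x - 3)*(x + 4)*(x^2 - 4) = (x - 5)*(x - 3)*(x - 2)*(x + 4)*(x + 2)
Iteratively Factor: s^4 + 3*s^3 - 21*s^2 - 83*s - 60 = (s - 5)*(s^3 + 8*s^2 + 19*s + 12) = (s - 5)*(s + 3)*(s^2 + 5*s + 4) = (s - 5)*(s + 1)*(s + 3)*(s + 4)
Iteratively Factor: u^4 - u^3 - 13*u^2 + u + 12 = (u - 4)*(u^3 + 3*u^2 - u - 3) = (u - 4)*(u + 1)*(u^2 + 2*u - 3) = (u - 4)*(u - 1)*(u + 1)*(u + 3)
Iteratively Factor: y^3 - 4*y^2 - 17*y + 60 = (y - 5)*(y^2 + y - 12) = (y - 5)*(y - 3)*(y + 4)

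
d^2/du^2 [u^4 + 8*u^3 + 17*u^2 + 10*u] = 12*u^2 + 48*u + 34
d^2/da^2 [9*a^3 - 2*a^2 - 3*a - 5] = 54*a - 4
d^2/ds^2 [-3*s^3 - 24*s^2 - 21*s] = -18*s - 48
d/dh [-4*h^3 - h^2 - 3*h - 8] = -12*h^2 - 2*h - 3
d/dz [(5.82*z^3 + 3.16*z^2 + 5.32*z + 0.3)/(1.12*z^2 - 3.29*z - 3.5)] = (6.5184*z^4 - 38.2956*z^3 - 77.4648*z^2 - 22.792*z - 17.633)/(1.2544*z^4 - 7.3696*z^3 + 2.9841*z^2 + 23.03*z + 12.25)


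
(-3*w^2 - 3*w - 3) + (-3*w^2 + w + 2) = -6*w^2 - 2*w - 1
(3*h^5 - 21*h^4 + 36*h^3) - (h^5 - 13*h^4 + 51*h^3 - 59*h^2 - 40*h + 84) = 2*h^5 - 8*h^4 - 15*h^3 + 59*h^2 + 40*h - 84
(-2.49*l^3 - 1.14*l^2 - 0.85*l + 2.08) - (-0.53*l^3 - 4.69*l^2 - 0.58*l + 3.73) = -1.96*l^3 + 3.55*l^2 - 0.27*l - 1.65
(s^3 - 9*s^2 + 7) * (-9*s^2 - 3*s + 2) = -9*s^5 + 78*s^4 + 29*s^3 - 81*s^2 - 21*s + 14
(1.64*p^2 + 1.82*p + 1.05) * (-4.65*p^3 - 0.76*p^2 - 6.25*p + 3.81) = -7.626*p^5 - 9.7094*p^4 - 16.5157*p^3 - 5.9246*p^2 + 0.371700000000001*p + 4.0005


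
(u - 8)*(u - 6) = u^2 - 14*u + 48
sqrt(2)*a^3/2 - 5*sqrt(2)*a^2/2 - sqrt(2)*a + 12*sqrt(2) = (a - 4)*(a - 3)*(sqrt(2)*a/2 + sqrt(2))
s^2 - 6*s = s*(s - 6)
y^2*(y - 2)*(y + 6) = y^4 + 4*y^3 - 12*y^2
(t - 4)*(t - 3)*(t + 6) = t^3 - t^2 - 30*t + 72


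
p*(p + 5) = p^2 + 5*p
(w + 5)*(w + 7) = w^2 + 12*w + 35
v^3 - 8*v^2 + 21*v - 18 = (v - 3)^2*(v - 2)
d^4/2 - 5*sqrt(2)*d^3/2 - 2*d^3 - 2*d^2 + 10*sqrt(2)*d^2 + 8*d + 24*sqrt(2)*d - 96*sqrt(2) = (d/2 + sqrt(2))*(d - 4)*(d - 4*sqrt(2))*(d - 3*sqrt(2))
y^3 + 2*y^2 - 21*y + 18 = (y - 3)*(y - 1)*(y + 6)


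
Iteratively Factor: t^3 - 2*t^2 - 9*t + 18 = (t - 3)*(t^2 + t - 6) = (t - 3)*(t + 3)*(t - 2)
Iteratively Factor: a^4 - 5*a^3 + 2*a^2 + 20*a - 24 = (a - 2)*(a^3 - 3*a^2 - 4*a + 12) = (a - 2)*(a + 2)*(a^2 - 5*a + 6) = (a - 3)*(a - 2)*(a + 2)*(a - 2)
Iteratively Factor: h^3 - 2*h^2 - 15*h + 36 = (h + 4)*(h^2 - 6*h + 9) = (h - 3)*(h + 4)*(h - 3)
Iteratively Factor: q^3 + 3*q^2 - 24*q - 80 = (q + 4)*(q^2 - q - 20) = (q + 4)^2*(q - 5)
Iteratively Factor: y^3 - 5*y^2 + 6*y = (y)*(y^2 - 5*y + 6) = y*(y - 3)*(y - 2)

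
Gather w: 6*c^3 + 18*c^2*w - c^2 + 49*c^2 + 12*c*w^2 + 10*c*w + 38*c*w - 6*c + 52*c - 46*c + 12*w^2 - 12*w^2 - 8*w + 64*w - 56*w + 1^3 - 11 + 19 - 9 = 6*c^3 + 48*c^2 + 12*c*w^2 + w*(18*c^2 + 48*c)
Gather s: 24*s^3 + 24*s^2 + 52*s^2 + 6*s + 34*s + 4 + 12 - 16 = 24*s^3 + 76*s^2 + 40*s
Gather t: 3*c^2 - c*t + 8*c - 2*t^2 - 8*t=3*c^2 + 8*c - 2*t^2 + t*(-c - 8)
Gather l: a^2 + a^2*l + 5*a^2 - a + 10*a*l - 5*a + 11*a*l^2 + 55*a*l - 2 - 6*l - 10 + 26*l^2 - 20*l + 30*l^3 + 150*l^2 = 6*a^2 - 6*a + 30*l^3 + l^2*(11*a + 176) + l*(a^2 + 65*a - 26) - 12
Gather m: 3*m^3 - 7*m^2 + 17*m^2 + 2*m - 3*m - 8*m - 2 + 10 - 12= 3*m^3 + 10*m^2 - 9*m - 4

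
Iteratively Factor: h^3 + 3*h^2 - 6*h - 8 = (h - 2)*(h^2 + 5*h + 4) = (h - 2)*(h + 1)*(h + 4)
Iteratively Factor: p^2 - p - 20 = (p + 4)*(p - 5)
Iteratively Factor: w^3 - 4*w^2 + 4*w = (w - 2)*(w^2 - 2*w) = (w - 2)^2*(w)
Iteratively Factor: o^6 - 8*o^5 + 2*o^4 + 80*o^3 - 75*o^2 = (o)*(o^5 - 8*o^4 + 2*o^3 + 80*o^2 - 75*o) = o*(o - 5)*(o^4 - 3*o^3 - 13*o^2 + 15*o) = o^2*(o - 5)*(o^3 - 3*o^2 - 13*o + 15) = o^2*(o - 5)*(o - 1)*(o^2 - 2*o - 15) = o^2*(o - 5)^2*(o - 1)*(o + 3)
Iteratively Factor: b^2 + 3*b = (b + 3)*(b)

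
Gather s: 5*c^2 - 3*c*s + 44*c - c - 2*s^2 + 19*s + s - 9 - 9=5*c^2 + 43*c - 2*s^2 + s*(20 - 3*c) - 18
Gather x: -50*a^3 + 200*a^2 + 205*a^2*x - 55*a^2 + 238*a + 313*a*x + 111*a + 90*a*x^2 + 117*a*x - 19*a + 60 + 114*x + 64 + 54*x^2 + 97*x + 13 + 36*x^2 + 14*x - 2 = -50*a^3 + 145*a^2 + 330*a + x^2*(90*a + 90) + x*(205*a^2 + 430*a + 225) + 135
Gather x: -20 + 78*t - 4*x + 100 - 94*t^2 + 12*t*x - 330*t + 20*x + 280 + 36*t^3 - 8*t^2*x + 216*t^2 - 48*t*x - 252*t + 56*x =36*t^3 + 122*t^2 - 504*t + x*(-8*t^2 - 36*t + 72) + 360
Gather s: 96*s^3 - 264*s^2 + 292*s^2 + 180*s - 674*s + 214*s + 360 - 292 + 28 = 96*s^3 + 28*s^2 - 280*s + 96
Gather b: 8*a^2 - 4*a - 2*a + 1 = 8*a^2 - 6*a + 1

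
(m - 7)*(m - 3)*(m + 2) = m^3 - 8*m^2 + m + 42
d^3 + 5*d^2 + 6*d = d*(d + 2)*(d + 3)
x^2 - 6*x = x*(x - 6)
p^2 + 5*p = p*(p + 5)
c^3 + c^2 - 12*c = c*(c - 3)*(c + 4)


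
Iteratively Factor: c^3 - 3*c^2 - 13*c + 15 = (c + 3)*(c^2 - 6*c + 5) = (c - 1)*(c + 3)*(c - 5)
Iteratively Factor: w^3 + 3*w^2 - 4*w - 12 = (w - 2)*(w^2 + 5*w + 6) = (w - 2)*(w + 3)*(w + 2)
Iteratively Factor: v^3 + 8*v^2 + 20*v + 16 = (v + 2)*(v^2 + 6*v + 8) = (v + 2)^2*(v + 4)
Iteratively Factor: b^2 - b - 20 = (b + 4)*(b - 5)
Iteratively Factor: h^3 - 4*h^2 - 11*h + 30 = (h + 3)*(h^2 - 7*h + 10) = (h - 2)*(h + 3)*(h - 5)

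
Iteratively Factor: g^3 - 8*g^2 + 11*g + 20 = (g - 4)*(g^2 - 4*g - 5) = (g - 4)*(g + 1)*(g - 5)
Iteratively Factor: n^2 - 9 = (n - 3)*(n + 3)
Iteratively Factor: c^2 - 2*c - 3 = (c + 1)*(c - 3)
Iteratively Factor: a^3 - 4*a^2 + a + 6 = (a - 2)*(a^2 - 2*a - 3) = (a - 3)*(a - 2)*(a + 1)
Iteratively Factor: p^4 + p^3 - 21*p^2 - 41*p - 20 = (p - 5)*(p^3 + 6*p^2 + 9*p + 4) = (p - 5)*(p + 1)*(p^2 + 5*p + 4) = (p - 5)*(p + 1)*(p + 4)*(p + 1)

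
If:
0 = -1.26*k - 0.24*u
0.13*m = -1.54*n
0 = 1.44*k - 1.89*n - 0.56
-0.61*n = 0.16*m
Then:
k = 0.39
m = 0.00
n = 0.00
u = -2.04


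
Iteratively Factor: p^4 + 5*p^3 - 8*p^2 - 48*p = (p)*(p^3 + 5*p^2 - 8*p - 48) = p*(p - 3)*(p^2 + 8*p + 16) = p*(p - 3)*(p + 4)*(p + 4)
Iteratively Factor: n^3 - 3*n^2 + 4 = (n + 1)*(n^2 - 4*n + 4) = (n - 2)*(n + 1)*(n - 2)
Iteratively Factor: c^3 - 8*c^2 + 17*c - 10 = (c - 5)*(c^2 - 3*c + 2) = (c - 5)*(c - 1)*(c - 2)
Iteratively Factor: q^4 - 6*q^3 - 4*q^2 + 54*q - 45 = (q - 1)*(q^3 - 5*q^2 - 9*q + 45) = (q - 5)*(q - 1)*(q^2 - 9) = (q - 5)*(q - 1)*(q + 3)*(q - 3)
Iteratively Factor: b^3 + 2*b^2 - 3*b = (b - 1)*(b^2 + 3*b) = b*(b - 1)*(b + 3)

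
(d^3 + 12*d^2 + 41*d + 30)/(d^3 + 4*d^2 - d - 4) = (d^2 + 11*d + 30)/(d^2 + 3*d - 4)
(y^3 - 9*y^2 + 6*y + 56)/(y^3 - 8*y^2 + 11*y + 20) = (y^2 - 5*y - 14)/(y^2 - 4*y - 5)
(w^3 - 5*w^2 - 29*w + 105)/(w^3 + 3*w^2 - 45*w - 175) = (w - 3)/(w + 5)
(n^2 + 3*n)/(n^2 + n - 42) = n*(n + 3)/(n^2 + n - 42)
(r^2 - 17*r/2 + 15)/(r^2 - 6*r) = (r - 5/2)/r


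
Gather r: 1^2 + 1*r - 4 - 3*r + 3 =-2*r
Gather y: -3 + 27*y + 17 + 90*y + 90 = 117*y + 104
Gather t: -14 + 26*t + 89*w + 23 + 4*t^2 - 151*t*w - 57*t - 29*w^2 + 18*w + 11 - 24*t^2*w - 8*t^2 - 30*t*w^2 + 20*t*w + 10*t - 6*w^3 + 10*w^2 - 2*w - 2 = t^2*(-24*w - 4) + t*(-30*w^2 - 131*w - 21) - 6*w^3 - 19*w^2 + 105*w + 18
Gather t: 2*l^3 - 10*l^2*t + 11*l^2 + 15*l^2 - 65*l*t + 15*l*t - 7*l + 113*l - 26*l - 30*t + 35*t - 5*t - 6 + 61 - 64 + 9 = 2*l^3 + 26*l^2 + 80*l + t*(-10*l^2 - 50*l)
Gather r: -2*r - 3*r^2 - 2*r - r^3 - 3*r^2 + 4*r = -r^3 - 6*r^2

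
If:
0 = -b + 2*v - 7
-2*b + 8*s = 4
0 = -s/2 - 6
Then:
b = -50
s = -12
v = -43/2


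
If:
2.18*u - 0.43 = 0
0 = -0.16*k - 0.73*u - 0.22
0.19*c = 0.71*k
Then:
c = -8.50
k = -2.27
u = 0.20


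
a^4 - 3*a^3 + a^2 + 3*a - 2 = (a - 2)*(a - 1)^2*(a + 1)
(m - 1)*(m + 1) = m^2 - 1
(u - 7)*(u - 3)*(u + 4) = u^3 - 6*u^2 - 19*u + 84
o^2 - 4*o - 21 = (o - 7)*(o + 3)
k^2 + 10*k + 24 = (k + 4)*(k + 6)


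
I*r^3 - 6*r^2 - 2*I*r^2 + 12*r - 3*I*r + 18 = (r - 3)*(r + 6*I)*(I*r + I)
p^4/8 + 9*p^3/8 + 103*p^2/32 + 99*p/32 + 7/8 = (p/4 + 1)*(p/2 + 1/4)*(p + 1)*(p + 7/2)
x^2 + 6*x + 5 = (x + 1)*(x + 5)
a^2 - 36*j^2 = (a - 6*j)*(a + 6*j)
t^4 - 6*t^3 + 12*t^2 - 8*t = t*(t - 2)^3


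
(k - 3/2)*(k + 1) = k^2 - k/2 - 3/2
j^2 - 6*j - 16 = (j - 8)*(j + 2)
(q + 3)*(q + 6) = q^2 + 9*q + 18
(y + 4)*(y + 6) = y^2 + 10*y + 24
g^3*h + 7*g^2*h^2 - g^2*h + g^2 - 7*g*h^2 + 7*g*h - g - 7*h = (g - 1)*(g + 7*h)*(g*h + 1)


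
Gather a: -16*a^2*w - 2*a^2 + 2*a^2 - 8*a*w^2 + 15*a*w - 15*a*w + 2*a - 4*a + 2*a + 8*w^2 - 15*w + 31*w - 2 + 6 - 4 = -16*a^2*w - 8*a*w^2 + 8*w^2 + 16*w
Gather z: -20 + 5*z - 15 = 5*z - 35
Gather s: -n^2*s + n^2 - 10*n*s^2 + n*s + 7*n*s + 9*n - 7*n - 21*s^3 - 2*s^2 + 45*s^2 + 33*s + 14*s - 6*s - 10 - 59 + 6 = n^2 + 2*n - 21*s^3 + s^2*(43 - 10*n) + s*(-n^2 + 8*n + 41) - 63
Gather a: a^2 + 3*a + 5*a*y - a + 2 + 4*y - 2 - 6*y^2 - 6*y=a^2 + a*(5*y + 2) - 6*y^2 - 2*y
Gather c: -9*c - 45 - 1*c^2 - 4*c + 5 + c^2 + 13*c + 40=0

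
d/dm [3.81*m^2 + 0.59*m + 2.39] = 7.62*m + 0.59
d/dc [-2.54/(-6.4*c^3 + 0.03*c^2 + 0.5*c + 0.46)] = (-48.768*c^2 + 0.1524*c + 1.27)/(-6.4*c^3 + 0.03*c^2 + 0.5*c + 0.46)^2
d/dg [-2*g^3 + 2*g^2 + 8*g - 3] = -6*g^2 + 4*g + 8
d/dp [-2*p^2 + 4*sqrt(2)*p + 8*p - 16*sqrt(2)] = -4*p + 4*sqrt(2) + 8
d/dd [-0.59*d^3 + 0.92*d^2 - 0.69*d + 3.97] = -1.77*d^2 + 1.84*d - 0.69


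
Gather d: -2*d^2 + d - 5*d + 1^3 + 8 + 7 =-2*d^2 - 4*d + 16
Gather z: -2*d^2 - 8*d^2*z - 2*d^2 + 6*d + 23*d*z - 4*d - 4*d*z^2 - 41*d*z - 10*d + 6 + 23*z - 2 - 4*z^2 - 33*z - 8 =-4*d^2 - 8*d + z^2*(-4*d - 4) + z*(-8*d^2 - 18*d - 10) - 4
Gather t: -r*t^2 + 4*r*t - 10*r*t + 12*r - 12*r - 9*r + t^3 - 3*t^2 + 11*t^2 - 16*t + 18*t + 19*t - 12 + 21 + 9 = -9*r + t^3 + t^2*(8 - r) + t*(21 - 6*r) + 18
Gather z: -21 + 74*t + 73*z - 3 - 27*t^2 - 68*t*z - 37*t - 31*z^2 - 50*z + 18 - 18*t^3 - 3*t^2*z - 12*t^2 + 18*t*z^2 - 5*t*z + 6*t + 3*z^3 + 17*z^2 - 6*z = -18*t^3 - 39*t^2 + 43*t + 3*z^3 + z^2*(18*t - 14) + z*(-3*t^2 - 73*t + 17) - 6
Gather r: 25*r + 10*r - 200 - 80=35*r - 280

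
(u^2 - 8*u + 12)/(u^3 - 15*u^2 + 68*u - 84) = 1/(u - 7)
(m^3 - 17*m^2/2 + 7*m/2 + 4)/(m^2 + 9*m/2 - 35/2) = (2*m^3 - 17*m^2 + 7*m + 8)/(2*m^2 + 9*m - 35)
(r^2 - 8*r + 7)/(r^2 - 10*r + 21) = (r - 1)/(r - 3)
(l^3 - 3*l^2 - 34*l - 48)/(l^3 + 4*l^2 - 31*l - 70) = (l^2 - 5*l - 24)/(l^2 + 2*l - 35)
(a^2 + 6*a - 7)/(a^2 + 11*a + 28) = (a - 1)/(a + 4)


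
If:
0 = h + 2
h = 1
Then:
No Solution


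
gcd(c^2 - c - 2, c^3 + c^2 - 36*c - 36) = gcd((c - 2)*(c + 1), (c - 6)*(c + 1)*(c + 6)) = c + 1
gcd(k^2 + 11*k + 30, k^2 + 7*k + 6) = k + 6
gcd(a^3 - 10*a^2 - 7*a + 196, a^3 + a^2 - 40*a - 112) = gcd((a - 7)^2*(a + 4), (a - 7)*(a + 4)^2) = a^2 - 3*a - 28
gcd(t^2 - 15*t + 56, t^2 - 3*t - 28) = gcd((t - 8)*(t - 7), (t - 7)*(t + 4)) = t - 7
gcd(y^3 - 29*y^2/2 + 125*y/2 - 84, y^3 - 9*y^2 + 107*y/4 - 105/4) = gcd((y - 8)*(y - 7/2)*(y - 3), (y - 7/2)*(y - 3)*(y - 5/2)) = y^2 - 13*y/2 + 21/2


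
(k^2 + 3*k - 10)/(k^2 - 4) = (k + 5)/(k + 2)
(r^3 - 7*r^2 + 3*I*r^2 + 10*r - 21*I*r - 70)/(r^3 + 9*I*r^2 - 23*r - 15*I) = (r^2 - r*(7 + 2*I) + 14*I)/(r^2 + 4*I*r - 3)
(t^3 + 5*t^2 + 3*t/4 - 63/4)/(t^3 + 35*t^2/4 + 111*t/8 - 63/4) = 2*(2*t^2 + 3*t - 9)/(4*t^2 + 21*t - 18)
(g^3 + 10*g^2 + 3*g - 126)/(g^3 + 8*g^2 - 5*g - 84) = (g + 6)/(g + 4)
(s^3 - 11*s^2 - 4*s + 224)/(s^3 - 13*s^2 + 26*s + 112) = (s + 4)/(s + 2)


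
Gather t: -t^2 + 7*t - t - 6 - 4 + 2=-t^2 + 6*t - 8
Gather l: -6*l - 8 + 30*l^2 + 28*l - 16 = 30*l^2 + 22*l - 24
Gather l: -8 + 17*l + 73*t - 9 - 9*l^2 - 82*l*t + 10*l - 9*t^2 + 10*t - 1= -9*l^2 + l*(27 - 82*t) - 9*t^2 + 83*t - 18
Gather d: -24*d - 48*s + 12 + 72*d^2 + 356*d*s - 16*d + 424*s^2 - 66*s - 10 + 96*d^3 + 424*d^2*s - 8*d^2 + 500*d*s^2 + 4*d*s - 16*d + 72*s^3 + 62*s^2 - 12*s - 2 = 96*d^3 + d^2*(424*s + 64) + d*(500*s^2 + 360*s - 56) + 72*s^3 + 486*s^2 - 126*s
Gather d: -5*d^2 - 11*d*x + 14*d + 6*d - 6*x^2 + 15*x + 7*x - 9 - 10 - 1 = -5*d^2 + d*(20 - 11*x) - 6*x^2 + 22*x - 20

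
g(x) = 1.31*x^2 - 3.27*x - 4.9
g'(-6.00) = -18.99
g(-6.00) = 61.88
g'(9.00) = 20.31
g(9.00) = 71.78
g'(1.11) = -0.36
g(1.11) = -6.92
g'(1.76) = 1.34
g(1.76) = -6.60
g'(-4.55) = -15.19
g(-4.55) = 37.10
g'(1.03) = -0.57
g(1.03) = -6.88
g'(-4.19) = -14.25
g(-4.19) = 31.80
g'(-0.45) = -4.45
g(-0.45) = -3.16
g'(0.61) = -1.67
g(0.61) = -6.41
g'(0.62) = -1.65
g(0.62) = -6.42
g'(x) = 2.62*x - 3.27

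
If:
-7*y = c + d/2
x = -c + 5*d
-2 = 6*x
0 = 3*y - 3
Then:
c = -19/3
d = -4/3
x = -1/3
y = 1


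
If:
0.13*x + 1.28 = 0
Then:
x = -9.85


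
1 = 1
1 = 1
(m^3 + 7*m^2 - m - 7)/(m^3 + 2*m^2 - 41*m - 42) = (m - 1)/(m - 6)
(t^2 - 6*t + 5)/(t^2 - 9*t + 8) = (t - 5)/(t - 8)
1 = 1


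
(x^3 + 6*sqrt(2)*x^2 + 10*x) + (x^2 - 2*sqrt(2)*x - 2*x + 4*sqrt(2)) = x^3 + x^2 + 6*sqrt(2)*x^2 - 2*sqrt(2)*x + 8*x + 4*sqrt(2)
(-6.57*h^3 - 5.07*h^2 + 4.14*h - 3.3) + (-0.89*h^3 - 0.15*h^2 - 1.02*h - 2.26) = -7.46*h^3 - 5.22*h^2 + 3.12*h - 5.56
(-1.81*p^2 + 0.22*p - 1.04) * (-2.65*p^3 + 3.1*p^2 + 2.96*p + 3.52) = 4.7965*p^5 - 6.194*p^4 - 1.9196*p^3 - 8.944*p^2 - 2.304*p - 3.6608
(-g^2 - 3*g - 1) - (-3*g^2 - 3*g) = 2*g^2 - 1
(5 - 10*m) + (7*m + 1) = 6 - 3*m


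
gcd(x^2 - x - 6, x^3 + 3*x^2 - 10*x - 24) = x^2 - x - 6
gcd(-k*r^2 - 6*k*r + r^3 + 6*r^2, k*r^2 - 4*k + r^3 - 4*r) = 1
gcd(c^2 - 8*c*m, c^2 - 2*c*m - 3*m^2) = 1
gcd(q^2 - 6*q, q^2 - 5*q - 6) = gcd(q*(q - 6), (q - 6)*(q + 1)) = q - 6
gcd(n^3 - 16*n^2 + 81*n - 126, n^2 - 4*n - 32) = 1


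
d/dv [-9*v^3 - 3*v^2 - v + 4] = -27*v^2 - 6*v - 1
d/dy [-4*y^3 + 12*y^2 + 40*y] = -12*y^2 + 24*y + 40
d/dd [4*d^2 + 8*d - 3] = 8*d + 8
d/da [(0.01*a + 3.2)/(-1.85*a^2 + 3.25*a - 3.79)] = (0.0185*a^2 + 11.84*a - 10.4379)/(3.4225*a^4 - 12.025*a^3 + 24.5855*a^2 - 24.635*a + 14.3641)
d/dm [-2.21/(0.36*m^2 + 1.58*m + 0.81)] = (1.5912*m + 3.4918)/(0.36*m^2 + 1.58*m + 0.81)^2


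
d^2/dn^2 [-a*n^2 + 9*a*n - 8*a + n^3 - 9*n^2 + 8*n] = -2*a + 6*n - 18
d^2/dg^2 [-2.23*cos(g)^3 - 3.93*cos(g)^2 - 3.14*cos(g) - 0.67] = 4.8125*cos(g) + 7.86*cos(2*g) + 5.0175*cos(3*g)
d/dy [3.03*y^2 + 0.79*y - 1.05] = 6.06*y + 0.79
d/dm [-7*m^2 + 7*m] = 7 - 14*m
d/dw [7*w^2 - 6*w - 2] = 14*w - 6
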